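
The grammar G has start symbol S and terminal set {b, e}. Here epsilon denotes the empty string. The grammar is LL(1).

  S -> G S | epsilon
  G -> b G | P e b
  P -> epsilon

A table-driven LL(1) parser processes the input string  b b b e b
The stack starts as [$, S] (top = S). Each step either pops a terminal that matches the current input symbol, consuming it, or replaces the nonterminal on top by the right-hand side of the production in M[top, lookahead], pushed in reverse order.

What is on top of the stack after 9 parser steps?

e

step 1: stack=$ S  input=b b b e b $  — expand S -> G S
step 2: stack=$ S G  input=b b b e b $  — expand G -> b G
step 3: stack=$ S G b  input=b b b e b $  — match b
step 4: stack=$ S G  input=b b e b $  — expand G -> b G
step 5: stack=$ S G b  input=b b e b $  — match b
step 6: stack=$ S G  input=b e b $  — expand G -> b G
step 7: stack=$ S G b  input=b e b $  — match b
step 8: stack=$ S G  input=e b $  — expand G -> P e b
step 9: stack=$ S b e P  input=e b $  — expand P -> epsilon
Stack after step 9: $ S b e (top = e).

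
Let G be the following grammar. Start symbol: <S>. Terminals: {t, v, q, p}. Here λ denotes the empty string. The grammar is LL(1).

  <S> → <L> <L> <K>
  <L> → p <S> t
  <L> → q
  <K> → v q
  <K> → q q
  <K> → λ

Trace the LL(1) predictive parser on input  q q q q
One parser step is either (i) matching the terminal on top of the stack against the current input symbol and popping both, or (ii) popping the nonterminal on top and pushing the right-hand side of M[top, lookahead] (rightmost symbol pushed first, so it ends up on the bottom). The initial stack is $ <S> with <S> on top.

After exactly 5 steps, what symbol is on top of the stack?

<K>

     Stack          Input      Action
  1  $ <S>          q q q q $  expand <S> → <L> <L> <K>
  2  $ <K> <L> <L>  q q q q $  expand <L> → q
  3  $ <K> <L> q    q q q q $  match q
  4  $ <K> <L>      q q q $    expand <L> → q
  5  $ <K> q        q q q $    match q
Stack after step 5: $ <K> (top = <K>).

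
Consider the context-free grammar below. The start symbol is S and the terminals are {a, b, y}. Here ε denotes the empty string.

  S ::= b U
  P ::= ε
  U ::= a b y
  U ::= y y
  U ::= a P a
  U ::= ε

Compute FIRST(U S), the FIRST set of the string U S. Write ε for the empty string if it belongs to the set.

FIRST(S): from S::=b U we get {b}. So FIRST(S) = {b}.
FIRST(P): from P::=ε we get {ε}. So FIRST(P) = {ε}.
FIRST(U): from U::=a b y we get {a}; from U::=y y we get {y}; from U::=a P a we get {a}; from U::=ε we get {ε}. So FIRST(U) = {ε, a, y}.
FIRST(U S): take FIRST of each symbol in turn, carrying on past any symbol whose FIRST contains ε; result {a, b, y}.

{a, b, y}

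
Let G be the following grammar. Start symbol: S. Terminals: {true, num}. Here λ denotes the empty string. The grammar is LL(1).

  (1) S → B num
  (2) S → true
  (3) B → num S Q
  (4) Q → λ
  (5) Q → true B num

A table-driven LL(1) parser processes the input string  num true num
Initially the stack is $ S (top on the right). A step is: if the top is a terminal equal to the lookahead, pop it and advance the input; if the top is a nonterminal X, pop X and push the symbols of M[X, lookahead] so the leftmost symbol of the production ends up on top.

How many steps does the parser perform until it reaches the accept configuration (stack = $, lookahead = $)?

7

step 1: stack=$ S  input=num true num $  — expand S → B num
step 2: stack=$ num B  input=num true num $  — expand B → num S Q
step 3: stack=$ num Q S num  input=num true num $  — match num
step 4: stack=$ num Q S  input=true num $  — expand S → true
step 5: stack=$ num Q true  input=true num $  — match true
step 6: stack=$ num Q  input=num $  — expand Q → λ
step 7: stack=$ num  input=num $  — match num
Accept reached after 7 steps.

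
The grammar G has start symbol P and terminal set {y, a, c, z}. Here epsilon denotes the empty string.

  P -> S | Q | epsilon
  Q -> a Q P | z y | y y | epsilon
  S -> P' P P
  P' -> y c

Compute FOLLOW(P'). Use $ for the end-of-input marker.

{$, a, y, z}

FIRST(Q) = {epsilon, a, y, z}
FIRST(P') = {y}
FIRST(S) = {y}  (via P' P P)
FIRST(P) = {epsilon, a, y, z}  (via S, Q)
FOLLOW(P) includes $ since P is the start symbol.
FOLLOW(P): in Q->a Q P, the suffix after P is empty, so FOLLOW(P) ⊇ FOLLOW(Q) = {$, a, y, z}; in S->P' P P (occurrence 1), P is followed by P with FIRST {epsilon, a, y, z}; in S->P' P P (occurrence 1), the suffix after P is nullable, so FOLLOW(P) ⊇ FOLLOW(S) = {$, a, y, z}; in S->P' P P (occurrence 2), the suffix after P is empty, so FOLLOW(P) ⊇ FOLLOW(S) = {$, a, y, z}. Thus FOLLOW(P) = {$, a, y, z}.
FOLLOW(Q): in P->Q, the suffix after Q is empty, so FOLLOW(Q) ⊇ FOLLOW(P) = {$, a, y, z}; in Q->a Q P, Q is followed by P with FIRST {epsilon, a, y, z}; in Q->a Q P, the suffix after Q is nullable (adds nothing new). Thus FOLLOW(Q) = {$, a, y, z}.
FOLLOW(S): in P->S, the suffix after S is empty, so FOLLOW(S) ⊇ FOLLOW(P) = {$, a, y, z}. Thus FOLLOW(S) = {$, a, y, z}.
FOLLOW(P'): in S->P' P P, P' is followed by P P with FIRST {epsilon, a, y, z}; in S->P' P P, the suffix after P' is nullable, so FOLLOW(P') ⊇ FOLLOW(S) = {$, a, y, z}. Thus FOLLOW(P') = {$, a, y, z}.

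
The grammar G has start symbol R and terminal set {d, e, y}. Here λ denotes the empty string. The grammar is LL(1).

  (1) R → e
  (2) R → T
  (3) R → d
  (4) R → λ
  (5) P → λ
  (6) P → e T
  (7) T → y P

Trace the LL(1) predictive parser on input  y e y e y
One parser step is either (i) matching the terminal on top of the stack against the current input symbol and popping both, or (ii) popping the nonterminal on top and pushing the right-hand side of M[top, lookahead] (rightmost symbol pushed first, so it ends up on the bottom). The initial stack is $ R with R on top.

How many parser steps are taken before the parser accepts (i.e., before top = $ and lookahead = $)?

      Stack  Input        Action
   1  $ R    y e y e y $  expand R → T
   2  $ T    y e y e y $  expand T → y P
   3  $ P y  y e y e y $  match y
   4  $ P    e y e y $    expand P → e T
   5  $ T e  e y e y $    match e
   6  $ T    y e y $      expand T → y P
   7  $ P y  y e y $      match y
   8  $ P    e y $        expand P → e T
   9  $ T e  e y $        match e
  10  $ T    y $          expand T → y P
  11  $ P y  y $          match y
  12  $ P    $            expand P → λ
Accept reached after 12 steps.

12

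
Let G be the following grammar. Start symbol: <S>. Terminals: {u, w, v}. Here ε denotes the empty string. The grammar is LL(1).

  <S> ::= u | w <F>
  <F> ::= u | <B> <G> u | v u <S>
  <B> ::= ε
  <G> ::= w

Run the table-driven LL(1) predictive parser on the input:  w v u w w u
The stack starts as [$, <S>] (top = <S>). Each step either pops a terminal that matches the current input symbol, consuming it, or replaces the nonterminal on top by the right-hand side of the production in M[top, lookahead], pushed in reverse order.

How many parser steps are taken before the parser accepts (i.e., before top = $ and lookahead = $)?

step 1: stack=$ <S>  input=w v u w w u $  — expand <S> ::= w <F>
step 2: stack=$ <F> w  input=w v u w w u $  — match w
step 3: stack=$ <F>  input=v u w w u $  — expand <F> ::= v u <S>
step 4: stack=$ <S> u v  input=v u w w u $  — match v
step 5: stack=$ <S> u  input=u w w u $  — match u
step 6: stack=$ <S>  input=w w u $  — expand <S> ::= w <F>
step 7: stack=$ <F> w  input=w w u $  — match w
step 8: stack=$ <F>  input=w u $  — expand <F> ::= <B> <G> u
step 9: stack=$ u <G> <B>  input=w u $  — expand <B> ::= ε
step 10: stack=$ u <G>  input=w u $  — expand <G> ::= w
step 11: stack=$ u w  input=w u $  — match w
step 12: stack=$ u  input=u $  — match u
Accept reached after 12 steps.

12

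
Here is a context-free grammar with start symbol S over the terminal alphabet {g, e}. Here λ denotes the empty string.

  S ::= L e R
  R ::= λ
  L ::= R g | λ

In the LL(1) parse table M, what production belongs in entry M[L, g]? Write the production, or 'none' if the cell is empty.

FIRST(R): from R::=λ we get {λ}. So FIRST(R) = {λ}.
FIRST(L): from L::=R g we get {g}; from L::=λ we get {λ}. So FIRST(L) = {λ, g}.
FIRST(S): from S::=L e R we get {e, g}. So FIRST(S) = {e, g}.
FOLLOW(S) includes $ since S is the start symbol.
FOLLOW(L): in S::=L e R, L is followed by e R with FIRST {e}. Thus FOLLOW(L) = {e}.
For L ::= R g: FIRST(R g) = {g}, so it goes in M[L, t] for t ∈ {g}.
For L ::= λ: FIRST(λ) = {λ}, so it goes in M[L, t] for t ∈ {}; since λ ∈ FIRST, also for every t ∈ FOLLOW(L) = {e}.

L ::= R g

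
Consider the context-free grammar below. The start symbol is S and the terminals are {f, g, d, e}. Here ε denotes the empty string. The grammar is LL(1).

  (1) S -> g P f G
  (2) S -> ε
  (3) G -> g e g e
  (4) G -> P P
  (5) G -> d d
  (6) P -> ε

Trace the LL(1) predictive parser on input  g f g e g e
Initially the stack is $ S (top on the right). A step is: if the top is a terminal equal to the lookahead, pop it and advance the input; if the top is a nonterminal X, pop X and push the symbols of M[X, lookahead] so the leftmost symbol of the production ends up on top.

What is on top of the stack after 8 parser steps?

e

     Stack      Input          Action
  1  $ S        g f g e g e $  expand S -> g P f G
  2  $ G f P g  g f g e g e $  match g
  3  $ G f P    f g e g e $    expand P -> ε
  4  $ G f      f g e g e $    match f
  5  $ G        g e g e $      expand G -> g e g e
  6  $ e g e g  g e g e $      match g
  7  $ e g e    e g e $        match e
  8  $ e g      g e $          match g
Stack after step 8: $ e (top = e).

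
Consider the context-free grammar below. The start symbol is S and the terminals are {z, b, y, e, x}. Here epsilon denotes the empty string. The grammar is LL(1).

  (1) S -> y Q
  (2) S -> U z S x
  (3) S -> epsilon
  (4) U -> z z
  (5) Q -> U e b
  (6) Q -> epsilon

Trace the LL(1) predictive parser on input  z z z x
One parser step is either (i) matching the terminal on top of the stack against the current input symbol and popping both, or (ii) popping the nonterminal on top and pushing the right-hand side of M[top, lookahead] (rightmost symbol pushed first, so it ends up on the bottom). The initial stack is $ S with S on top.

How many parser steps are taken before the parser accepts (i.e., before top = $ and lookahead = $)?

     Stack        Input      Action
  1  $ S          z z z x $  expand S -> U z S x
  2  $ x S z U    z z z x $  expand U -> z z
  3  $ x S z z z  z z z x $  match z
  4  $ x S z z    z z x $    match z
  5  $ x S z      z x $      match z
  6  $ x S        x $        expand S -> epsilon
  7  $ x          x $        match x
Accept reached after 7 steps.

7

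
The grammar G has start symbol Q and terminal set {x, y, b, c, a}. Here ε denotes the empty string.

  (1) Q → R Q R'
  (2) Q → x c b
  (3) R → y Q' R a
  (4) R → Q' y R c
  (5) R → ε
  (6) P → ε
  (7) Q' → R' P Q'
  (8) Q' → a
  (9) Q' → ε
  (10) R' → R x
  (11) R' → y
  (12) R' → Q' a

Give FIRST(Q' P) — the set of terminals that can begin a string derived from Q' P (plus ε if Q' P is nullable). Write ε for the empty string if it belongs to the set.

FIRST(P): from P→ε we get {ε}. So FIRST(P) = {ε}.
FIRST(Q): from Q→R Q R' we get {a, x, y}; from Q→x c b we get {x}. So FIRST(Q) = {a, x, y}.
FIRST(R): from R→y Q' R a we get {y}; from R→Q' y R c we get {a, x, y}; from R→ε we get {ε}. So FIRST(R) = {ε, a, x, y}.
FIRST(Q'): from Q'→R' P Q' we get {a, x, y}; from Q'→a we get {a}; from Q'→ε we get {ε}. So FIRST(Q') = {ε, a, x, y}.
FIRST(R'): from R'→R x we get {a, x, y}; from R'→y we get {y}; from R'→Q' a we get {a, x, y}. So FIRST(R') = {a, x, y}.
FIRST(Q' P): take FIRST of each symbol in turn, carrying on past any symbol whose FIRST contains ε; result {ε, a, x, y}.

{ε, a, x, y}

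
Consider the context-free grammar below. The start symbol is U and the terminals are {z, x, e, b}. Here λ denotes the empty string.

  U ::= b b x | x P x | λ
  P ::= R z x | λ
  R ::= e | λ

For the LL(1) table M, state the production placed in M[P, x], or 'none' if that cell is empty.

P ::= λ

FIRST(U) = {λ, b, x}
FIRST(R) = {λ, e}
FIRST(P) = {λ, e, z}  (via R z x)
FOLLOW(U) includes $ since U is the start symbol.
FOLLOW(P): in U::=x P x, P is followed by x with FIRST {x}. Thus FOLLOW(P) = {x}.
For P ::= R z x: FIRST(R z x) = {e, z}, so it goes in M[P, t] for t ∈ {e, z}.
For P ::= λ: FIRST(λ) = {λ}, so it goes in M[P, t] for t ∈ {}; since λ ∈ FIRST, also for every t ∈ FOLLOW(P) = {x}.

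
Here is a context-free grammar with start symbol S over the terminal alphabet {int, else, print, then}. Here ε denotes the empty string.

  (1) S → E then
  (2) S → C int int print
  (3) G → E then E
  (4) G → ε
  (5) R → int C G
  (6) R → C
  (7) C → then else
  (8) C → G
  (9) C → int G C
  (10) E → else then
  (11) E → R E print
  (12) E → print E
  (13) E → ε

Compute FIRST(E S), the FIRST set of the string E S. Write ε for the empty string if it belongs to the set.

{else, int, print, then}

FIRST(S) = {else, int, print, then}  (via E then, C int int print)
FIRST(G) = {ε, else, int, print, then}  (via E then E)
FIRST(C) = {ε, else, int, print, then}  (via G)
FIRST(R) = {ε, else, int, print, then}  (via C)
FIRST(E) = {ε, else, int, print, then}  (via R E print)
FIRST(E S): take FIRST of each symbol in turn, carrying on past any symbol whose FIRST contains ε; result {else, int, print, then}.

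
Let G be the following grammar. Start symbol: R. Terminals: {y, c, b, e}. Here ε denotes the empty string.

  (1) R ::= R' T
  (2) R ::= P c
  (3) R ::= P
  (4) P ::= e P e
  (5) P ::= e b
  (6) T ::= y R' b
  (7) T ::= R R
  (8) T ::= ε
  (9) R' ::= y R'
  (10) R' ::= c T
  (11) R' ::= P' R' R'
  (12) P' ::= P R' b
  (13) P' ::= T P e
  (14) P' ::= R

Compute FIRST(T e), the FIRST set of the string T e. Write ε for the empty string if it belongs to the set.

FIRST(P): from P::=e P e we get {e}; from P::=e b we get {e}. So FIRST(P) = {e}.
FIRST(R): from R::=R' T we get {c, e, y}; from R::=P c we get {e}; from R::=P we get {e}. So FIRST(R) = {c, e, y}.
FIRST(T): from T::=y R' b we get {y}; from T::=R R we get {c, e, y}; from T::=ε we get {ε}. So FIRST(T) = {ε, c, e, y}.
FIRST(P'): from P'::=P R' b we get {e}; from P'::=T P e we get {c, e, y}; from P'::=R we get {c, e, y}. So FIRST(P') = {c, e, y}.
FIRST(R'): from R'::=y R' we get {y}; from R'::=c T we get {c}; from R'::=P' R' R' we get {c, e, y}. So FIRST(R') = {c, e, y}.
FIRST(T e): take FIRST of each symbol in turn, carrying on past any symbol whose FIRST contains ε; result {c, e, y}.

{c, e, y}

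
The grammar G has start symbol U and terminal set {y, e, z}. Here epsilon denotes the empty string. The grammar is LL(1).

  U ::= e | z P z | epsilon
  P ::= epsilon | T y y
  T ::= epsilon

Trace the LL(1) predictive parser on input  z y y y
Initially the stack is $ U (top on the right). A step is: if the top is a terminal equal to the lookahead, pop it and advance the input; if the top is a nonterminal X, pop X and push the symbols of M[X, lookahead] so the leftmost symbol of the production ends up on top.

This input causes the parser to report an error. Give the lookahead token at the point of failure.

y

step 1: stack=$ U  input=z y y y $  — expand U ::= z P z
step 2: stack=$ z P z  input=z y y y $  — match z
step 3: stack=$ z P  input=y y y $  — expand P ::= T y y
step 4: stack=$ z y y T  input=y y y $  — expand T ::= epsilon
step 5: stack=$ z y y  input=y y y $  — match y
step 6: stack=$ z y  input=y y $  — match y
step 7: stack=$ z  input=y $  — error: top is terminal z but lookahead is y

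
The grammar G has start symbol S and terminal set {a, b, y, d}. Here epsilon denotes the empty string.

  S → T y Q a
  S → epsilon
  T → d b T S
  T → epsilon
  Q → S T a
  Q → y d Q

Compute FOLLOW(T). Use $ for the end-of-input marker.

{a, d, y}

FIRST(T) = {epsilon, d}
FIRST(S) = {epsilon, d, y}  (via T y Q a)
FIRST(Q) = {a, d, y}  (via S T a)
FOLLOW(S) includes $ since S is the start symbol.
FOLLOW(T): in S→T y Q a, T is followed by y Q a with FIRST {y}; in T→d b T S, T is followed by S with FIRST {epsilon, d, y}; in T→d b T S, the suffix after T is nullable (adds nothing new); in Q→S T a, T is followed by a with FIRST {a}. Thus FOLLOW(T) = {a, d, y}.
FOLLOW(S): in T→d b T S, the suffix after S is empty, so FOLLOW(S) ⊇ FOLLOW(T) = {a, d, y}; in Q→S T a, S is followed by T a with FIRST {a, d}. Thus FOLLOW(S) = {$, a, d, y}.
FOLLOW(Q): in S→T y Q a, Q is followed by a with FIRST {a}; in Q→y d Q, the suffix after Q is empty (adds nothing new). Thus FOLLOW(Q) = {a}.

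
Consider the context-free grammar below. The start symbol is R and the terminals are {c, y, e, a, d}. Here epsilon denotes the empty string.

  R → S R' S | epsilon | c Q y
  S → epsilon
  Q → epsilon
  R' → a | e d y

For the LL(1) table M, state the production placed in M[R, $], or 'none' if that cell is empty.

R → epsilon

FIRST(S): from S→epsilon we get {epsilon}. So FIRST(S) = {epsilon}.
FIRST(Q): from Q→epsilon we get {epsilon}. So FIRST(Q) = {epsilon}.
FIRST(R'): from R'→a we get {a}; from R'→e d y we get {e}. So FIRST(R') = {a, e}.
FIRST(R): from R→S R' S we get {a, e}; from R→epsilon we get {epsilon}; from R→c Q y we get {c}. So FIRST(R) = {epsilon, a, c, e}.
FOLLOW(R) includes $ since R is the start symbol.
FOLLOW(R): R appears on no right-hand side. Thus FOLLOW(R) = {$}.
For R → S R' S: FIRST(S R' S) = {a, e}, so it goes in M[R, t] for t ∈ {a, e}.
For R → epsilon: FIRST(epsilon) = {epsilon}, so it goes in M[R, t] for t ∈ {}; since epsilon ∈ FIRST, also for every t ∈ FOLLOW(R) = {$}.
For R → c Q y: FIRST(c Q y) = {c}, so it goes in M[R, t] for t ∈ {c}.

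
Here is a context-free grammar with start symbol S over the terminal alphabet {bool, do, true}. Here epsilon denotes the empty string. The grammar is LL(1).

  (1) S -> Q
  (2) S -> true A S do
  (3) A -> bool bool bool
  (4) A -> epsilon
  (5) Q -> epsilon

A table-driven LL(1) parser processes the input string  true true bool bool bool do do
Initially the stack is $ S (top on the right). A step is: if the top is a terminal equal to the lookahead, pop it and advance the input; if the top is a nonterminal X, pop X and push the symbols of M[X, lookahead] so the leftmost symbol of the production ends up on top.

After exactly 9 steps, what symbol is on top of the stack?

S

step 1: stack=$ S  input=true true bool bool bool do do $  — expand S -> true A S do
step 2: stack=$ do S A true  input=true true bool bool bool do do $  — match true
step 3: stack=$ do S A  input=true bool bool bool do do $  — expand A -> epsilon
step 4: stack=$ do S  input=true bool bool bool do do $  — expand S -> true A S do
step 5: stack=$ do do S A true  input=true bool bool bool do do $  — match true
step 6: stack=$ do do S A  input=bool bool bool do do $  — expand A -> bool bool bool
step 7: stack=$ do do S bool bool bool  input=bool bool bool do do $  — match bool
step 8: stack=$ do do S bool bool  input=bool bool do do $  — match bool
step 9: stack=$ do do S bool  input=bool do do $  — match bool
Stack after step 9: $ do do S (top = S).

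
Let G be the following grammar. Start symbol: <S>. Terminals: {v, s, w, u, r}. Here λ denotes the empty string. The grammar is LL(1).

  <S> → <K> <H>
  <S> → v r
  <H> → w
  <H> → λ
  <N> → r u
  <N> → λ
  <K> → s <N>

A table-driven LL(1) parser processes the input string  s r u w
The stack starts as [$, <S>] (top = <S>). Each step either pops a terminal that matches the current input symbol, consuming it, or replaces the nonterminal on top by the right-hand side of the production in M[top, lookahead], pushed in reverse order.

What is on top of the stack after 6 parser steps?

<H>

step 1: stack=$ <S>  input=s r u w $  — expand <S> → <K> <H>
step 2: stack=$ <H> <K>  input=s r u w $  — expand <K> → s <N>
step 3: stack=$ <H> <N> s  input=s r u w $  — match s
step 4: stack=$ <H> <N>  input=r u w $  — expand <N> → r u
step 5: stack=$ <H> u r  input=r u w $  — match r
step 6: stack=$ <H> u  input=u w $  — match u
Stack after step 6: $ <H> (top = <H>).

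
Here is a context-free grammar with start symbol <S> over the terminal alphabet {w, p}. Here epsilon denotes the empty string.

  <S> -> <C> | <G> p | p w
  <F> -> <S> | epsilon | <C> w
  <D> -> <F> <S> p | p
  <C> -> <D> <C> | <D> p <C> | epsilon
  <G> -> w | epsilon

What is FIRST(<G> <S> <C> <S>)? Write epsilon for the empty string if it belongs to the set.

FIRST(<G>) = {epsilon, w}
FIRST(<S>) = {epsilon, p, w}  (via <C>, <G> p)
FIRST(<F>) = {epsilon, p, w}  (via <S>, <C> w)
FIRST(<D>) = {p, w}  (via <F> <S> p)
FIRST(<C>) = {epsilon, p, w}  (via <D> <C>, <D> p <C>)
FIRST(<G> <S> <C> <S>): take FIRST of each symbol in turn, carrying on past any symbol whose FIRST contains epsilon; result {epsilon, p, w}.

{epsilon, p, w}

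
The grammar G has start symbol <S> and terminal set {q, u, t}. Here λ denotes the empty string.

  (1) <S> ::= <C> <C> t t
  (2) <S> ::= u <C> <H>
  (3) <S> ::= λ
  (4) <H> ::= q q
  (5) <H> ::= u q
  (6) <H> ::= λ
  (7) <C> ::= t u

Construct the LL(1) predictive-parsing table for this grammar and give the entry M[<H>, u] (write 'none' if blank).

FIRST(<H>) = {λ, q, u}
FIRST(<C>) = {t}
FIRST(<S>) = {λ, t, u}  (via <C> <C> t t)
FOLLOW(<S>) includes $ since <S> is the start symbol.
FOLLOW(<S>): <S> appears on no right-hand side. Thus FOLLOW(<S>) = {$}.
FOLLOW(<H>): in <S>::=u <C> <H>, the suffix after <H> is empty, so FOLLOW(<H>) ⊇ FOLLOW(<S>) = {$}. Thus FOLLOW(<H>) = {$}.
For <H> ::= q q: FIRST(q q) = {q}, so it goes in M[<H>, t] for t ∈ {q}.
For <H> ::= u q: FIRST(u q) = {u}, so it goes in M[<H>, t] for t ∈ {u}.
For <H> ::= λ: FIRST(λ) = {λ}, so it goes in M[<H>, t] for t ∈ {}; since λ ∈ FIRST, also for every t ∈ FOLLOW(<H>) = {$}.

<H> ::= u q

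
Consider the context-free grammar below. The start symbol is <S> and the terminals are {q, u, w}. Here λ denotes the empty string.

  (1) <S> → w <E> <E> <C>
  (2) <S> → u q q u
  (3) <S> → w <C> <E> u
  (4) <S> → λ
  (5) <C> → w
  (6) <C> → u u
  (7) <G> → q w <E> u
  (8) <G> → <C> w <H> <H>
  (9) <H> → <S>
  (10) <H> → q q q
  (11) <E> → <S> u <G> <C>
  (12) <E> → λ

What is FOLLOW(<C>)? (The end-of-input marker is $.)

FIRST(<S>): from <S>→w <E> <E> <C> we get {w}; from <S>→u q q u we get {u}; from <S>→w <C> <E> u we get {w}; from <S>→λ we get {λ}. So FIRST(<S>) = {λ, u, w}.
FIRST(<C>): from <C>→w we get {w}; from <C>→u u we get {u}. So FIRST(<C>) = {u, w}.
FIRST(<G>): from <G>→q w <E> u we get {q}; from <G>→<C> w <H> <H> we get {u, w}. So FIRST(<G>) = {q, u, w}.
FIRST(<H>): from <H>→<S> we get {λ, u, w}; from <H>→q q q we get {q}. So FIRST(<H>) = {λ, q, u, w}.
FIRST(<E>): from <E>→<S> u <G> <C> we get {u, w}; from <E>→λ we get {λ}. So FIRST(<E>) = {λ, u, w}.
FOLLOW(<S>) includes $ since <S> is the start symbol.
FOLLOW(<G>): in <E>→<S> u <G> <C>, <G> is followed by <C> with FIRST {u, w}. Thus FOLLOW(<G>) = {u, w}.
FOLLOW(<H>): in <G>→<C> w <H> <H> (occurrence 1), <H> is followed by <H> with FIRST {λ, q, u, w}; in <G>→<C> w <H> <H> (occurrence 1), the suffix after <H> is nullable, so FOLLOW(<H>) ⊇ FOLLOW(<G>) = {u, w}; in <G>→<C> w <H> <H> (occurrence 2), the suffix after <H> is empty, so FOLLOW(<H>) ⊇ FOLLOW(<G>) = {u, w}. Thus FOLLOW(<H>) = {q, u, w}.
FOLLOW(<S>): in <H>→<S>, the suffix after <S> is empty, so FOLLOW(<S>) ⊇ FOLLOW(<H>) = {q, u, w}; in <E>→<S> u <G> <C>, <S> is followed by u <G> <C> with FIRST {u}. Thus FOLLOW(<S>) = {$, q, u, w}.
FOLLOW(<E>): in <S>→w <E> <E> <C> (occurrence 1), <E> is followed by <E> <C> with FIRST {u, w}; in <S>→w <E> <E> <C> (occurrence 2), <E> is followed by <C> with FIRST {u, w}; in <S>→w <C> <E> u, <E> is followed by u with FIRST {u}; in <G>→q w <E> u, <E> is followed by u with FIRST {u}. Thus FOLLOW(<E>) = {u, w}.
FOLLOW(<C>): in <S>→w <E> <E> <C>, the suffix after <C> is empty, so FOLLOW(<C>) ⊇ FOLLOW(<S>) = {$, q, u, w}; in <S>→w <C> <E> u, <C> is followed by <E> u with FIRST {u, w}; in <G>→<C> w <H> <H>, <C> is followed by w <H> <H> with FIRST {w}; in <E>→<S> u <G> <C>, the suffix after <C> is empty, so FOLLOW(<C>) ⊇ FOLLOW(<E>) = {u, w}. Thus FOLLOW(<C>) = {$, q, u, w}.

{$, q, u, w}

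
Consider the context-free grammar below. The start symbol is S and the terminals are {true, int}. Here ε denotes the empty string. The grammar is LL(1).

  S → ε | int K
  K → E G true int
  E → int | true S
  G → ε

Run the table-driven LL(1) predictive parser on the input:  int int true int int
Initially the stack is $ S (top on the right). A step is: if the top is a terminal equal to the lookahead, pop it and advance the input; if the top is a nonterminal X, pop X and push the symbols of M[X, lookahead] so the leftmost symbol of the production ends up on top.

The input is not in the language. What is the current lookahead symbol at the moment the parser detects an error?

step 1: stack=$ S  input=int int true int int $  — expand S → int K
step 2: stack=$ K int  input=int int true int int $  — match int
step 3: stack=$ K  input=int true int int $  — expand K → E G true int
step 4: stack=$ int true G E  input=int true int int $  — expand E → int
step 5: stack=$ int true G int  input=int true int int $  — match int
step 6: stack=$ int true G  input=true int int $  — expand G → ε
step 7: stack=$ int true  input=true int int $  — match true
step 8: stack=$ int  input=int int $  — match int
step 9: stack=$  input=int $  — error: stack empty but input remains

int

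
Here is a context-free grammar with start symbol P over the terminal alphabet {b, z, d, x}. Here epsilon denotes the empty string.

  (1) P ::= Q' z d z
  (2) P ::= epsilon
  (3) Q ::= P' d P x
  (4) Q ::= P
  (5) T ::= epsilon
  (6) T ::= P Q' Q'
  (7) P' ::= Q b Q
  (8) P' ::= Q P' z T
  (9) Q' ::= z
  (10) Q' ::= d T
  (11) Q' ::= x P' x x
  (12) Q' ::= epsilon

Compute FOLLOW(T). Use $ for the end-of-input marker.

FIRST(Q'): from Q'::=z we get {z}; from Q'::=d T we get {d}; from Q'::=x P' x x we get {x}; from Q'::=epsilon we get {epsilon}. So FIRST(Q') = {epsilon, d, x, z}.
FIRST(P): from P::=Q' z d z we get {d, x, z}; from P::=epsilon we get {epsilon}. So FIRST(P) = {epsilon, d, x, z}.
FIRST(T): from T::=epsilon we get {epsilon}; from T::=P Q' Q' we get {epsilon, d, x, z}. So FIRST(T) = {epsilon, d, x, z}.
FIRST(Q): from Q::=P' d P x we get {b, d, x, z}; from Q::=P we get {epsilon, d, x, z}. So FIRST(Q) = {epsilon, b, d, x, z}.
FIRST(P'): from P'::=Q b Q we get {b, d, x, z}; from P'::=Q P' z T we get {b, d, x, z}. So FIRST(P') = {b, d, x, z}.
FOLLOW(P) includes $ since P is the start symbol.
FOLLOW(P'): in Q::=P' d P x, P' is followed by d P x with FIRST {d}; in P'::=Q P' z T, P' is followed by z T with FIRST {z}; in Q'::=x P' x x, P' is followed by x x with FIRST {x}. Thus FOLLOW(P') = {d, x, z}.
FOLLOW(Q): in P'::=Q b Q (occurrence 1), Q is followed by b Q with FIRST {b}; in P'::=Q b Q (occurrence 2), the suffix after Q is empty, so FOLLOW(Q) ⊇ FOLLOW(P') = {d, x, z}; in P'::=Q P' z T, Q is followed by P' z T with FIRST {b, d, x, z}. Thus FOLLOW(Q) = {b, d, x, z}.
FOLLOW(P): in Q::=P' d P x, P is followed by x with FIRST {x}; in Q::=P, the suffix after P is empty, so FOLLOW(P) ⊇ FOLLOW(Q) = {b, d, x, z}; in T::=P Q' Q', P is followed by Q' Q' with FIRST {epsilon, d, x, z}; in T::=P Q' Q', the suffix after P is nullable, so FOLLOW(P) ⊇ FOLLOW(T) = {d, x, z}. Thus FOLLOW(P) = {$, b, d, x, z}.
FOLLOW(T): in P'::=Q P' z T, the suffix after T is empty, so FOLLOW(T) ⊇ FOLLOW(P') = {d, x, z}; in Q'::=d T, the suffix after T is empty, so FOLLOW(T) ⊇ FOLLOW(Q') = {d, x, z}. Thus FOLLOW(T) = {d, x, z}.
FOLLOW(Q'): in P::=Q' z d z, Q' is followed by z d z with FIRST {z}; in T::=P Q' Q' (occurrence 1), Q' is followed by Q' with FIRST {epsilon, d, x, z}; in T::=P Q' Q' (occurrence 1), the suffix after Q' is nullable, so FOLLOW(Q') ⊇ FOLLOW(T) = {d, x, z}; in T::=P Q' Q' (occurrence 2), the suffix after Q' is empty, so FOLLOW(Q') ⊇ FOLLOW(T) = {d, x, z}. Thus FOLLOW(Q') = {d, x, z}.

{d, x, z}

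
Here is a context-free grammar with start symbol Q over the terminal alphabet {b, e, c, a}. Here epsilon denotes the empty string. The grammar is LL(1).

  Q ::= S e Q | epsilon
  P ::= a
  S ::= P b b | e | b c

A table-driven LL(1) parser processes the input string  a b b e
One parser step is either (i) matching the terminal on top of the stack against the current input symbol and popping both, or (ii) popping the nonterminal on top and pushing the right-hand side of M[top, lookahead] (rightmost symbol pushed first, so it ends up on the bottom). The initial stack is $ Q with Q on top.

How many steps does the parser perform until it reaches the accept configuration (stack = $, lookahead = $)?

     Stack        Input      Action
  1  $ Q          a b b e $  expand Q ::= S e Q
  2  $ Q e S      a b b e $  expand S ::= P b b
  3  $ Q e b b P  a b b e $  expand P ::= a
  4  $ Q e b b a  a b b e $  match a
  5  $ Q e b b    b b e $    match b
  6  $ Q e b      b e $      match b
  7  $ Q e        e $        match e
  8  $ Q          $          expand Q ::= epsilon
Accept reached after 8 steps.

8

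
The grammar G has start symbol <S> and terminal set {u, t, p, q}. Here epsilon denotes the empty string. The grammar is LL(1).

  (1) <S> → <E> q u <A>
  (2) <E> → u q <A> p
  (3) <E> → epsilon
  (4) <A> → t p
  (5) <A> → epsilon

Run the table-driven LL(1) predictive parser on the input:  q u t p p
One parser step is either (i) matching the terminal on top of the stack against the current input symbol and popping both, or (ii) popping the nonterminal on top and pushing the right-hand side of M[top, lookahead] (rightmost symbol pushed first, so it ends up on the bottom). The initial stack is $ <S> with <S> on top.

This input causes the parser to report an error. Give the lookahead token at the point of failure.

p

     Stack          Input        Action
  1  $ <S>          q u t p p $  expand <S> → <E> q u <A>
  2  $ <A> u q <E>  q u t p p $  expand <E> → epsilon
  3  $ <A> u q      q u t p p $  match q
  4  $ <A> u        u t p p $    match u
  5  $ <A>          t p p $      expand <A> → t p
  6  $ p t          t p p $      match t
  7  $ p            p p $        match p
  8  $              p $          error: stack empty but input remains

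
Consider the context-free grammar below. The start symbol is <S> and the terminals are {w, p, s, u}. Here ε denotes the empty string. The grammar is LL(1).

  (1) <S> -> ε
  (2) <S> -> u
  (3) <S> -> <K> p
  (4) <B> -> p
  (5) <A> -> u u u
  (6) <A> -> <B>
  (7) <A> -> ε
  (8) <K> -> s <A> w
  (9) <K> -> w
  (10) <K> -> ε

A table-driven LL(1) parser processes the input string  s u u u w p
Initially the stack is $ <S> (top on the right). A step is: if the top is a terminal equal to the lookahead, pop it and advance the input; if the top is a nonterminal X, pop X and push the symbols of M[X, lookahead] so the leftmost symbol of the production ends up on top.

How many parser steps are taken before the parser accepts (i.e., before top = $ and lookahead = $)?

step 1: stack=$ <S>  input=s u u u w p $  — expand <S> -> <K> p
step 2: stack=$ p <K>  input=s u u u w p $  — expand <K> -> s <A> w
step 3: stack=$ p w <A> s  input=s u u u w p $  — match s
step 4: stack=$ p w <A>  input=u u u w p $  — expand <A> -> u u u
step 5: stack=$ p w u u u  input=u u u w p $  — match u
step 6: stack=$ p w u u  input=u u w p $  — match u
step 7: stack=$ p w u  input=u w p $  — match u
step 8: stack=$ p w  input=w p $  — match w
step 9: stack=$ p  input=p $  — match p
Accept reached after 9 steps.

9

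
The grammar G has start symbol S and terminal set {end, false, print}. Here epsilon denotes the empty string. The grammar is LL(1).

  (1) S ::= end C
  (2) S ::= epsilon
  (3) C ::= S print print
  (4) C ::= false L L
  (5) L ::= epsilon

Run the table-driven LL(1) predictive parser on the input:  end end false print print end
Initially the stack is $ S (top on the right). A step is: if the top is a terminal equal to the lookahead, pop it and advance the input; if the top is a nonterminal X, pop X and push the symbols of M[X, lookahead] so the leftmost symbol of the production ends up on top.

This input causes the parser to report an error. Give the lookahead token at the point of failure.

end

step 1: stack=$ S  input=end end false print print end $  — expand S ::= end C
step 2: stack=$ C end  input=end end false print print end $  — match end
step 3: stack=$ C  input=end false print print end $  — expand C ::= S print print
step 4: stack=$ print print S  input=end false print print end $  — expand S ::= end C
step 5: stack=$ print print C end  input=end false print print end $  — match end
step 6: stack=$ print print C  input=false print print end $  — expand C ::= false L L
step 7: stack=$ print print L L false  input=false print print end $  — match false
step 8: stack=$ print print L L  input=print print end $  — expand L ::= epsilon
step 9: stack=$ print print L  input=print print end $  — expand L ::= epsilon
step 10: stack=$ print print  input=print print end $  — match print
step 11: stack=$ print  input=print end $  — match print
step 12: stack=$  input=end $  — error: stack empty but input remains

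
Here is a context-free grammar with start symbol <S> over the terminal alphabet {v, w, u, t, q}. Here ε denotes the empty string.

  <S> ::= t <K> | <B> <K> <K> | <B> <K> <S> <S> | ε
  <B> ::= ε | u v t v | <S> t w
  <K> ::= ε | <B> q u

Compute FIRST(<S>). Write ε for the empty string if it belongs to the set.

FIRST(<S>): from <S>::=t <K> we get {t}; from <S>::=<B> <K> <K> we get {ε, q, t, u}; from <S>::=<B> <K> <S> <S> we get {ε, q, t, u}; from <S>::=ε we get {ε}. So FIRST(<S>) = {ε, q, t, u}.
FIRST(<B>): from <B>::=ε we get {ε}; from <B>::=u v t v we get {u}; from <B>::=<S> t w we get {q, t, u}. So FIRST(<B>) = {ε, q, t, u}.
FIRST(<K>): from <K>::=ε we get {ε}; from <K>::=<B> q u we get {q, t, u}. So FIRST(<K>) = {ε, q, t, u}.

{ε, q, t, u}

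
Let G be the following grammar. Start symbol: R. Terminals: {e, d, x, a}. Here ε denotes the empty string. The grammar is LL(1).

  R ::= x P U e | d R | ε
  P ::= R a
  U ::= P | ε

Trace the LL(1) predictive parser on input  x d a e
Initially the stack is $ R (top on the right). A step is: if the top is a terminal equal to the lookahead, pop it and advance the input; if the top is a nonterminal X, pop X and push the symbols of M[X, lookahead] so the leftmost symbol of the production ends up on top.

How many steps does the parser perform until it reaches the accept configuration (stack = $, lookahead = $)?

9

     Stack        Input      Action
  1  $ R          x d a e $  expand R ::= x P U e
  2  $ e U P x    x d a e $  match x
  3  $ e U P      d a e $    expand P ::= R a
  4  $ e U a R    d a e $    expand R ::= d R
  5  $ e U a R d  d a e $    match d
  6  $ e U a R    a e $      expand R ::= ε
  7  $ e U a      a e $      match a
  8  $ e U        e $        expand U ::= ε
  9  $ e          e $        match e
Accept reached after 9 steps.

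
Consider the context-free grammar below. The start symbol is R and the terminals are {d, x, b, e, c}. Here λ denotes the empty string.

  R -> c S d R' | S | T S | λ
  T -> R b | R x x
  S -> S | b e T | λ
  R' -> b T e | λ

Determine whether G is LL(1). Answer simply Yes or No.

No

FIRST(R) = {λ, b, c, x}
FIRST(T) = {b, c, x}
FIRST(S) = {λ, b}
FIRST(R') = {λ, b}
FOLLOW(R) = {$, b, x}
FOLLOW(T) = {$, b, d, e, x}
FOLLOW(S) = {$, b, d, x}
FOLLOW(R') = {$, b, x}
Cell M[R, $] receives both R -> S and R -> λ — the grammar is not LL(1).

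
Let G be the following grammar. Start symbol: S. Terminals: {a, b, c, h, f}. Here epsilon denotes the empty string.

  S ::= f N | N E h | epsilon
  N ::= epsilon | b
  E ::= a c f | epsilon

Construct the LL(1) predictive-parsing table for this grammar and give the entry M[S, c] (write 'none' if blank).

none

FIRST(N): from N::=epsilon we get {epsilon}; from N::=b we get {b}. So FIRST(N) = {epsilon, b}.
FIRST(E): from E::=a c f we get {a}; from E::=epsilon we get {epsilon}. So FIRST(E) = {epsilon, a}.
FIRST(S): from S::=f N we get {f}; from S::=N E h we get {a, b, h}; from S::=epsilon we get {epsilon}. So FIRST(S) = {epsilon, a, b, f, h}.
FOLLOW(S) includes $ since S is the start symbol.
FOLLOW(S): S appears on no right-hand side. Thus FOLLOW(S) = {$}.
For S ::= f N: FIRST(f N) = {f}, so it goes in M[S, t] for t ∈ {f}.
For S ::= N E h: FIRST(N E h) = {a, b, h}, so it goes in M[S, t] for t ∈ {a, b, h}.
For S ::= epsilon: FIRST(epsilon) = {epsilon}, so it goes in M[S, t] for t ∈ {}; since epsilon ∈ FIRST, also for every t ∈ FOLLOW(S) = {$}.
None of these place a production in M[S, c].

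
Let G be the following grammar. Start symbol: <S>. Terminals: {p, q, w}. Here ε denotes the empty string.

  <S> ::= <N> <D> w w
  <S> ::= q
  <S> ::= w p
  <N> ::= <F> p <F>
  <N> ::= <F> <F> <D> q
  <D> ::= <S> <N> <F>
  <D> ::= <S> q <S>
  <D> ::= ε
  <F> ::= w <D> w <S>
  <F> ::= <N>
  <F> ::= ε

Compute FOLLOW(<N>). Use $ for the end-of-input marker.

{p, q, w}

FIRST(<S>): from <S>::=<N> <D> w w we get {p, q, w}; from <S>::=q we get {q}; from <S>::=w p we get {w}. So FIRST(<S>) = {p, q, w}.
FIRST(<D>): from <D>::=<S> <N> <F> we get {p, q, w}; from <D>::=<S> q <S> we get {p, q, w}; from <D>::=ε we get {ε}. So FIRST(<D>) = {ε, p, q, w}.
FIRST(<N>): from <N>::=<F> p <F> we get {p, q, w}; from <N>::=<F> <F> <D> q we get {p, q, w}. So FIRST(<N>) = {p, q, w}.
FIRST(<F>): from <F>::=w <D> w <S> we get {w}; from <F>::=<N> we get {p, q, w}; from <F>::=ε we get {ε}. So FIRST(<F>) = {ε, p, q, w}.
FOLLOW(<S>) includes $ since <S> is the start symbol.
FOLLOW(<D>): in <S>::=<N> <D> w w, <D> is followed by w w with FIRST {w}; in <N>::=<F> <F> <D> q, <D> is followed by q with FIRST {q}; in <F>::=w <D> w <S>, <D> is followed by w <S> with FIRST {w}. Thus FOLLOW(<D>) = {q, w}.
FOLLOW(<S>): in <D>::=<S> <N> <F>, <S> is followed by <N> <F> with FIRST {p, q, w}; in <D>::=<S> q <S> (occurrence 1), <S> is followed by q <S> with FIRST {q}; in <D>::=<S> q <S> (occurrence 2), the suffix after <S> is empty, so FOLLOW(<S>) ⊇ FOLLOW(<D>) = {q, w}; in <F>::=w <D> w <S>, the suffix after <S> is empty, so FOLLOW(<S>) ⊇ FOLLOW(<F>) = {p, q, w}. Thus FOLLOW(<S>) = {$, p, q, w}.
FOLLOW(<N>): in <S>::=<N> <D> w w, <N> is followed by <D> w w with FIRST {p, q, w}; in <D>::=<S> <N> <F>, <N> is followed by <F> with FIRST {ε, p, q, w}; in <D>::=<S> <N> <F>, the suffix after <N> is nullable, so FOLLOW(<N>) ⊇ FOLLOW(<D>) = {q, w}; in <F>::=<N>, the suffix after <N> is empty, so FOLLOW(<N>) ⊇ FOLLOW(<F>) = {p, q, w}. Thus FOLLOW(<N>) = {p, q, w}.
FOLLOW(<F>): in <N>::=<F> p <F> (occurrence 1), <F> is followed by p <F> with FIRST {p}; in <N>::=<F> p <F> (occurrence 2), the suffix after <F> is empty, so FOLLOW(<F>) ⊇ FOLLOW(<N>) = {p, q, w}; in <N>::=<F> <F> <D> q (occurrence 1), <F> is followed by <F> <D> q with FIRST {p, q, w}; in <N>::=<F> <F> <D> q (occurrence 2), <F> is followed by <D> q with FIRST {p, q, w}; in <D>::=<S> <N> <F>, the suffix after <F> is empty, so FOLLOW(<F>) ⊇ FOLLOW(<D>) = {q, w}. Thus FOLLOW(<F>) = {p, q, w}.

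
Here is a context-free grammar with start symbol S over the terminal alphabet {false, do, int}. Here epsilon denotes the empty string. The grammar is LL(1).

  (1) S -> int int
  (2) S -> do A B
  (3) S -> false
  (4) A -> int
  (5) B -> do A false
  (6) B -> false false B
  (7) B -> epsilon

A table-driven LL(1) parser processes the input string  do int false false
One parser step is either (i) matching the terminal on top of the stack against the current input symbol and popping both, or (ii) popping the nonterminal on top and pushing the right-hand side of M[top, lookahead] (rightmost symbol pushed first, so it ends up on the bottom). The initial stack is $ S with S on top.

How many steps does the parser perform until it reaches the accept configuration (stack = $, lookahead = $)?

     Stack            Input                 Action
  1  $ S              do int false false $  expand S -> do A B
  2  $ B A do         do int false false $  match do
  3  $ B A            int false false $     expand A -> int
  4  $ B int          int false false $     match int
  5  $ B              false false $         expand B -> false false B
  6  $ B false false  false false $         match false
  7  $ B false        false $               match false
  8  $ B              $                     expand B -> epsilon
Accept reached after 8 steps.

8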